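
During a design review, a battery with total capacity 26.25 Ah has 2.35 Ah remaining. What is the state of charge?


SOC% = 2.35 / 26.25 * 100 = 8.952%

8.952%


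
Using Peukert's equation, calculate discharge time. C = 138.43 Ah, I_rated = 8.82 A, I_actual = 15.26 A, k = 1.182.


Step 1: t_rated = C / I_rated = 138.43 / 8.82 = 15.695 hr
Step 2: ratio = 8.82 / 15.26 = 0.57798
Step 3: ratio^k = 0.57798^1.182 = 0.5231
Step 4: t = t_rated * ratio^k = 15.695 * 0.5231 = 8.210 hr

8.210 hr


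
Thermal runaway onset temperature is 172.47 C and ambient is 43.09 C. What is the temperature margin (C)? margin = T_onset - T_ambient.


Safety margin = 172.47 C - 43.09 C = 129.38 C

129.38 C


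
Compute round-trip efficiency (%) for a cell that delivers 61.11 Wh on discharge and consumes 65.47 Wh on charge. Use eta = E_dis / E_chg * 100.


eta_e = E_dis / E_chg * 100 = 61.11 / 65.47 * 100 = 93.34%

93.34%


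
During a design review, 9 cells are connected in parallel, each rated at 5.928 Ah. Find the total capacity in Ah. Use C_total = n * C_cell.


Parallel capacities add: 9 * 5.928 Ah = 53.352 Ah

53.352 Ah


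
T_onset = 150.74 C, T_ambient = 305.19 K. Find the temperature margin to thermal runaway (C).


Convert: T_ambient = 305.19 K = 32.04 C
margin = 150.74 - 32.04 = 118.7 C

118.7 C


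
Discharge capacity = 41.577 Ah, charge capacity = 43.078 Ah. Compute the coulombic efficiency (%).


eta_c = Q_dis / Q_chg * 100 = 41.577 / 43.078 * 100 = 96.52%

96.52%


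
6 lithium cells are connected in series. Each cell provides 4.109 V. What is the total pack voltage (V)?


V_pack = n * V_cell = 6 * 4.109 = 24.654 V

24.654 V


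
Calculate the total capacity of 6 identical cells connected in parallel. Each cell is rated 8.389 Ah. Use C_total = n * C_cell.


C_total = 6 * 8.389 = 50.334 Ah

50.334 Ah


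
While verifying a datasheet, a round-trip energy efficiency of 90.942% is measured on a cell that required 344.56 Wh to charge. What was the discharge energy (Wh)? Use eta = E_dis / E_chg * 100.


E_dis = eta/100 * E_chg = 90.942/100 * 344.56 = 313.3 Wh

313.3 Wh


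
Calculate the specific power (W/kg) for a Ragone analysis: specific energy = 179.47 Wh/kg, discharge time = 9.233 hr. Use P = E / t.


Specific power = 179.47 Wh/kg / 9.233 hr = 19.44 W/kg

19.44 W/kg


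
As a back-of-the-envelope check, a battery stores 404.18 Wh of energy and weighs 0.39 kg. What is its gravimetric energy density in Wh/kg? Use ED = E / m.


Specific energy = 404.18 Wh / 0.39 kg = 1036 Wh/kg

1036 Wh/kg


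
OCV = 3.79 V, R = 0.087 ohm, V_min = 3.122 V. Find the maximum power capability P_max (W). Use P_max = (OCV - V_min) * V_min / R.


P_max = (OCV - V_min) * V_min / R = (3.79 - 3.122) * 3.122 / 0.087 = 0.668 * 3.122 / 0.087 = 23.97 W

23.97 W


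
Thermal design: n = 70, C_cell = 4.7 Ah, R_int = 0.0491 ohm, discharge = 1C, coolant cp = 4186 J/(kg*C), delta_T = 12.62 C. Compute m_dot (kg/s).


Step 1: I = 1 * 4.7 = 4.7 A
Step 2: Q_cell = I^2 * R = 4.7^2 * 0.0491 = 1.0846 W
Step 3: Q_total = 70 * 1.0846 = 75.922 W
Step 4: m_dot = Q_total / (cp * dT) = 75.922 / (4186 * 12.62) = 0.001437 kg/s

0.001437 kg/s


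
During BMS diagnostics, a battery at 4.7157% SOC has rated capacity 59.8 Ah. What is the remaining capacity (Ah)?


remaining = SOC / 100 * total = 4.7157 / 100 * 59.8 = 2.820 Ah

2.820 Ah


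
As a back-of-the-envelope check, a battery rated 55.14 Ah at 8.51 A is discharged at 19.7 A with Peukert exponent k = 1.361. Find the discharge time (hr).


Step 1: t_rated = C / I_rated = 55.14 / 8.51 = 6.4794 hr
Step 2: ratio = 8.51 / 19.7 = 0.43198
Step 3: ratio^k = 0.43198^1.361 = 0.31906
Step 4: t = t_rated * ratio^k = 6.4794 * 0.31906 = 2.067 hr

2.067 hr


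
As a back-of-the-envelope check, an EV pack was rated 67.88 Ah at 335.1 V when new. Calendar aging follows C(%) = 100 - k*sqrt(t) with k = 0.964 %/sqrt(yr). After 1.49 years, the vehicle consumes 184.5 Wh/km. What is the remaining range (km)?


Step 1: capacity retention = 100 - 0.964 * sqrt(1.49) = 100 - 0.964 * 1.2207 = 98.823%
Step 2: C_now = 67.88 * 98.823/100 = 67.081 Ah
Step 3: E_pack = V * C_now = 335.1 * 67.081 = 22479 Wh
Step 4: range = E_pack / consumption = 22479 / 184.5 = 121.8 km

121.8 km


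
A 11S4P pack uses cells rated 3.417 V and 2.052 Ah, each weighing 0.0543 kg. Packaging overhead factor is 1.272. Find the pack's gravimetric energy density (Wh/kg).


Step 1: V_pack = 11 * 3.417 = 37.587 V
Step 2: C_pack = 4 * 2.052 = 8.208 Ah
Step 3: E_pack = V_pack * C_pack = 37.587 * 8.208 = 308.51 Wh
Step 4: m_pack = 11 * 4 * 0.0543 * 1.272 = 3.0391 kg
Step 5: ED = E_pack / m_pack = 308.51 / 3.0391 = 101.5 Wh/kg

101.5 Wh/kg


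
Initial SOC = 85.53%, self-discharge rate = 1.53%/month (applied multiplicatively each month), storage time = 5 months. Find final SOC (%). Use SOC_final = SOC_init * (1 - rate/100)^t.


Monthly retention factor = 1 - 1.53/100 = 0.9847
Over 5 months: factor^5 = 0.92581
SOC_final = 85.53 * 0.92581 = 79.18%

79.18%


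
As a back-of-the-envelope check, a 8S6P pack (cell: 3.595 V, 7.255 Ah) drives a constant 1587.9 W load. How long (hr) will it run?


Step 1: E_pack = Ns * V_cell * Np * C_cell = 8 * 3.595 * 6 * 7.255 = 1251.9 Wh
Step 2: t = E_pack / P = 1251.9 / 1587.9 = 0.7884 hr

0.7884 hr


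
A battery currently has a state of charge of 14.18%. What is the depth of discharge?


DOD = 100 - SOC = 100 - 14.18 = 85.82%

85.82%


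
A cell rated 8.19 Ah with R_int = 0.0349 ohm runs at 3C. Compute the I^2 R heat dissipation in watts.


Step 1: I = C_rate * capacity = 3 * 8.19 = 24.57 A
Step 2: Q = I^2 * R = 24.57^2 * 0.0349 = 603.68 * 0.0349 = 21.07 W

21.07 W


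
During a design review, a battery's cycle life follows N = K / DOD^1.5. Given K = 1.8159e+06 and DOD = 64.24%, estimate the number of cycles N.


Step 1: DOD^1.5 = 64.24^1.5 = 514.88
Step 2: N = 1.8159e+06 / 514.88 = 3527 cycles

3527 cycles


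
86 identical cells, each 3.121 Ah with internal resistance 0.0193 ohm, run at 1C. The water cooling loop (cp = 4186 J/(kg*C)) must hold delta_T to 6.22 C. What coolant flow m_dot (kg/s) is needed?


Step 1: I = 1 * 3.121 = 3.121 A
Step 2: Q_cell = I^2 * R = 3.121^2 * 0.0193 = 0.18799 W
Step 3: Q_total = 86 * 0.18799 = 16.167 W
Step 4: m_dot = Q_total / (cp * dT) = 16.167 / (4186 * 6.22) = 6.209e-04 kg/s

6.209e-04 kg/s


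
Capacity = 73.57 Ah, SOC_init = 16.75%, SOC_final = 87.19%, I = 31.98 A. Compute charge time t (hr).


Step 1: dSOC = 87.19% - 16.75% = 70.44%
Step 2: delta_Ah = 73.57 * 70.44 / 100 = 51.823 Ah
Step 3: t = 51.823 / 31.98 = 1.620 hr

1.620 hr


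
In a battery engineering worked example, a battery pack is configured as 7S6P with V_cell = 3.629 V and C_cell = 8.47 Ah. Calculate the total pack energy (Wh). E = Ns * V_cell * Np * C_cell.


V_pack = 7 * 3.629 = 25.403 V
C_pack = 6 * 8.47 = 50.82 Ah
E = V_pack * C_pack = 25.403 * 50.82 = 1291 Wh

1291 Wh


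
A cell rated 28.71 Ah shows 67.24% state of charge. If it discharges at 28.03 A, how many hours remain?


Step 1: remaining = SOC/100 * C_total = 67.24/100 * 28.71 = 19.305 Ah
Step 2: t = remaining / I = 19.305 / 28.03 = 0.6887 hr

0.6887 hr


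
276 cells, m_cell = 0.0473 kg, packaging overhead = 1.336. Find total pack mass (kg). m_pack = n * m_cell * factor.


m_pack = n * m_cell * overhead = 276 * 0.0473 * 1.336 = 17.44 kg

17.44 kg


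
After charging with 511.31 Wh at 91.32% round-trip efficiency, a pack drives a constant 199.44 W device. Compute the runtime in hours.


Step 1: E_discharge = eta/100 * E_charge = 91.32/100 * 511.31 = 466.93 Wh
Step 2: t = E_discharge / P = 466.93 / 199.44 = 2.341 hr

2.341 hr


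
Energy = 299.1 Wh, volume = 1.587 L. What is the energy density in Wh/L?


Volumetric ED = 299.1 Wh / 1.587 L = 188.5 Wh/L

188.5 Wh/L


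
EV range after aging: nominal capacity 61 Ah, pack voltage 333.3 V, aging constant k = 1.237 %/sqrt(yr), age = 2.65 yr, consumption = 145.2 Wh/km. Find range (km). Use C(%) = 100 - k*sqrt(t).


Step 1: capacity retention = 100 - 1.237 * sqrt(2.65) = 100 - 1.237 * 1.6279 = 97.986%
Step 2: C_now = 61 * 97.986/100 = 59.771 Ah
Step 3: E_pack = V * C_now = 333.3 * 59.771 = 19922 Wh
Step 4: range = E_pack / consumption = 19922 / 145.2 = 137.2 km

137.2 km


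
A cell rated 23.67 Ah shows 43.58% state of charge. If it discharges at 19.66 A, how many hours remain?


Step 1: remaining = SOC/100 * C_total = 43.58/100 * 23.67 = 10.315 Ah
Step 2: t = remaining / I = 10.315 / 19.66 = 0.5247 hr

0.5247 hr


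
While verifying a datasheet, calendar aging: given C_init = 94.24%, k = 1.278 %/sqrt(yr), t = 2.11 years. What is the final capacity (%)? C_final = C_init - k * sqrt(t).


Step 1: sqrt(2.11 yr) = 1.4526
Step 2: drop = 1.278 * 1.4526 = 1.8564
Step 3: C_final = 94.24 - 1.8564 = 92.38%

92.38%


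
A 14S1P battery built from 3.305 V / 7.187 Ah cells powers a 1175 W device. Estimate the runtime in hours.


Step 1: E_pack = Ns * V_cell * Np * C_cell = 14 * 3.305 * 1 * 7.187 = 332.54 Wh
Step 2: t = E_pack / P = 332.54 / 1175 = 0.2830 hr

0.2830 hr


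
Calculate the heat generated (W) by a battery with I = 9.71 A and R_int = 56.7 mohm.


Convert: R = 56.7 mohm = 0.0567 ohm
Q = I^2 * R = 9.71^2 * 0.0567 = 5.346 W

5.346 W


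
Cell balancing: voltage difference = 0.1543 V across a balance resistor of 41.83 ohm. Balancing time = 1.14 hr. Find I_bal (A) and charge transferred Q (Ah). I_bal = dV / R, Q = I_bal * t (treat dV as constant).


First, Ohm's law: I_bal = 0.1543 V / 41.83 ohm = 0.0036887 A
Then Q = I * t = 0.0036887 A * 1.14 hr = 0.004205 Ah

I=0.0036887 A, Q=0.004205 Ah


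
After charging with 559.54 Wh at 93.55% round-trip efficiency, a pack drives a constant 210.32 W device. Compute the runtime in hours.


Step 1: E_discharge = eta/100 * E_charge = 93.55/100 * 559.54 = 523.45 Wh
Step 2: t = E_discharge / P = 523.45 / 210.32 = 2.489 hr

2.489 hr


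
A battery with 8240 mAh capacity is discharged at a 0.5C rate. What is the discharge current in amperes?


Convert: capacity = 8240 mAh = 8.24 Ah
At 0.5C: I = 0.5 * 8.24 Ah = 4.12 A

4.12 A


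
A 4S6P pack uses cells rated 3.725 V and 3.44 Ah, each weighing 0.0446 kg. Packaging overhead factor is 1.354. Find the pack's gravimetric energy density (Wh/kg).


Step 1: V_pack = 4 * 3.725 = 14.9 V
Step 2: C_pack = 6 * 3.44 = 20.64 Ah
Step 3: E_pack = V_pack * C_pack = 14.9 * 20.64 = 307.54 Wh
Step 4: m_pack = 4 * 6 * 0.0446 * 1.354 = 1.4493 kg
Step 5: ED = E_pack / m_pack = 307.54 / 1.4493 = 212.2 Wh/kg

212.2 Wh/kg


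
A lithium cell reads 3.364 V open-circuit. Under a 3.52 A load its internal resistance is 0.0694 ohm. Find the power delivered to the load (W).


Step 1: V_terminal = OCV - I*R = 3.364 - 3.52 * 0.0694 = 3.1197 V
Step 2: P_out = V_terminal * I = 3.1197 * 3.52 = 10.98 W

10.98 W


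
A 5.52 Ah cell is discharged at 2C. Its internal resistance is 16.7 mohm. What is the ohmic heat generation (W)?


Convert: R = 16.7 mohm = 0.0167 ohm
Step 1: I = C_rate * capacity = 2 * 5.52 = 11.04 A
Step 2: Q = I^2 * R = 11.04^2 * 0.0167 = 121.88 * 0.0167 = 2.035 W

2.035 W


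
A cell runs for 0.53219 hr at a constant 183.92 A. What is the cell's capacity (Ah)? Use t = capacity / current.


C = I * t = 183.92 * 0.53219 = 97.88 Ah

97.88 Ah


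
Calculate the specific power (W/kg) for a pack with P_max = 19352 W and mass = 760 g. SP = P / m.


Convert: m = 760 g = 0.76 kg
SP = P / m = 19352 / 0.76 = 25460 W/kg

25460 W/kg


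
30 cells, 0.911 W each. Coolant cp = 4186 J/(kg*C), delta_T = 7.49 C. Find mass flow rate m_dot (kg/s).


Q_total = 30 * 0.911 = 27.33 W
m_dot = Q_total / (cp * dT) = 27.33 / (4186 * 7.49) = 8.717e-04 kg/s

8.717e-04 kg/s


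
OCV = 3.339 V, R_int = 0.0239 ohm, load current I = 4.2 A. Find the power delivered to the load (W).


Step 1: V_terminal = OCV - I*R = 3.339 - 4.2 * 0.0239 = 3.2386 V
Step 2: P_out = V_terminal * I = 3.2386 * 4.2 = 13.60 W

13.60 W


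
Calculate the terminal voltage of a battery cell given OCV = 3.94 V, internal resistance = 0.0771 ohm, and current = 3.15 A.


IR drop = 3.15 * 0.0771 = 0.24287 V
V = 3.94 - 0.24287 = 3.697 V

3.697 V


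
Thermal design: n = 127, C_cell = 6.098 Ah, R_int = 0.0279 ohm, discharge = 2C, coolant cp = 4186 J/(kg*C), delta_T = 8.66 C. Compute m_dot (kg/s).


Step 1: I = 2 * 6.098 = 12.196 A
Step 2: Q_cell = I^2 * R = 12.196^2 * 0.0279 = 4.1499 W
Step 3: Q_total = 127 * 4.1499 = 527.04 W
Step 4: m_dot = Q_total / (cp * dT) = 527.04 / (4186 * 8.66) = 0.01454 kg/s

0.01454 kg/s


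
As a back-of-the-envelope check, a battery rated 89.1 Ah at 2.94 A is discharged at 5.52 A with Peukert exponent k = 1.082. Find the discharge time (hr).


t_rated = C / I_rated = 89.1 / 2.94 = 30.306 hr
(I_rated/I)^k = (0.53261)^1.082 = 0.5058
t = t_rated * (I_rated/I)^k = 30.306 * 0.5058 = 15.33 hr

15.33 hr


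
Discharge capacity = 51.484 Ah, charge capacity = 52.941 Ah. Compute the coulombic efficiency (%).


eta_c = Q_dis / Q_chg * 100 = 51.484 / 52.941 * 100 = 97.25%

97.25%


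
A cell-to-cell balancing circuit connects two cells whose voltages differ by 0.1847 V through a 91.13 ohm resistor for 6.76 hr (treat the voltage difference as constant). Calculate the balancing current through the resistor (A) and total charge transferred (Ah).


I_bal = dV / R = 0.1847 / 91.13 = 0.0020268 A
Q = I_bal * t = 0.0020268 * 6.76 = 0.01370 Ah

I=0.0020268 A, Q=0.01370 Ah


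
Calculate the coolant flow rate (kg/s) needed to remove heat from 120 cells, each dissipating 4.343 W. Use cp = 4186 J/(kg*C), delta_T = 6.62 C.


Step 1: Total heat Q = 120 * 4.343 W = 521.16 W
Step 2: denom = cp * dT = 4186 * 6.62 = 27711
Step 3: m_dot = 521.16 / 27711 = 0.01881 kg/s

0.01881 kg/s


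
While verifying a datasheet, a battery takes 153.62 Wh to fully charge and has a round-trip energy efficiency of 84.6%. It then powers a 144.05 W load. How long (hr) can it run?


Step 1: E_discharge = eta/100 * E_charge = 84.6/100 * 153.62 = 129.96 Wh
Step 2: t = E_discharge / P = 129.96 / 144.05 = 0.9022 hr

0.9022 hr


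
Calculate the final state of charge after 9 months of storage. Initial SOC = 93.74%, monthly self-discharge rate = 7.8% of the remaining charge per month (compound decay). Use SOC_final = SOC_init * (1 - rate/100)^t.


decay = (1 - 7.8/100)^9 = 0.48148
SOC_final = 93.74 * 0.48148 = 45.13%

45.13%


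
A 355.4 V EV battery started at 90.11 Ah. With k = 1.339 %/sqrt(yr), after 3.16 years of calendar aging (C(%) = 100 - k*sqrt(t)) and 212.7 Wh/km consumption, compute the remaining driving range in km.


Step 1: capacity retention = 100 - 1.339 * sqrt(3.16) = 100 - 1.339 * 1.7776 = 97.62%
Step 2: C_now = 90.11 * 97.62/100 = 87.965 Ah
Step 3: E_pack = V * C_now = 355.4 * 87.965 = 31263 Wh
Step 4: range = E_pack / consumption = 31263 / 212.7 = 147.0 km

147.0 km


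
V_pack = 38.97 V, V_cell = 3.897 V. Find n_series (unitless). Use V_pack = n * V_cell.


Rearranging: n = V_pack / V_cell = 38.97 / 3.897 = 10 cells

10


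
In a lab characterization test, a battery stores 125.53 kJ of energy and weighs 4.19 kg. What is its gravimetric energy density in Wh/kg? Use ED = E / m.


Convert: E = 125.53 kJ = 34.869 Wh
ED = E / m = 34.869 / 4.19 = 8.322 Wh/kg

8.322 Wh/kg


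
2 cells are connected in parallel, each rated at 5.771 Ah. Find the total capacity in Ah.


C_total = 2 * 5.771 = 11.542 Ah

11.542 Ah


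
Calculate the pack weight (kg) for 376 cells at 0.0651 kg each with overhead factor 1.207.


Cell mass sum = 376 * 0.0651 = 24.478 kg
With overhead 1.207: m_pack = 24.478 * 1.207 = 29.54 kg

29.54 kg


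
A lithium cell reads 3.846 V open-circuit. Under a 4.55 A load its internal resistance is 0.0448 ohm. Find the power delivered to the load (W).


Step 1: V_terminal = OCV - I*R = 3.846 - 4.55 * 0.0448 = 3.6422 V
Step 2: P_out = V_terminal * I = 3.6422 * 4.55 = 16.57 W

16.57 W


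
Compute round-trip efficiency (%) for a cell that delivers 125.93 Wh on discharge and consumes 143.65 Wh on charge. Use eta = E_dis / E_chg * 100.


Round-trip efficiency = 125.93/143.65 * 100% = 87.66%

87.66%


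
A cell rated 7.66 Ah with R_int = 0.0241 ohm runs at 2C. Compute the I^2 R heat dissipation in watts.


Step 1: I = C_rate * capacity = 2 * 7.66 = 15.32 A
Step 2: Q = I^2 * R = 15.32^2 * 0.0241 = 234.7 * 0.0241 = 5.656 W

5.656 W


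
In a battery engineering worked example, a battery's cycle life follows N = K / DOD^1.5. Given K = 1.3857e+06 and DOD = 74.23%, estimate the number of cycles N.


Step 1: DOD^1.5 = 74.23^1.5 = 639.54
Step 2: N = 1.3857e+06 / 639.54 = 2167 cycles

2167 cycles


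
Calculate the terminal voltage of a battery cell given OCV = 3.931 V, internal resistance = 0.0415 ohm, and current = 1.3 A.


IR drop = 1.3 * 0.0415 = 0.05395 V
V = 3.931 - 0.05395 = 3.877 V

3.877 V


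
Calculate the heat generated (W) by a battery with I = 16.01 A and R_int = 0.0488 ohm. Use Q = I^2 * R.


I^2 = 256.32
Q = 256.32 * 0.0488 = 12.51 W

12.51 W


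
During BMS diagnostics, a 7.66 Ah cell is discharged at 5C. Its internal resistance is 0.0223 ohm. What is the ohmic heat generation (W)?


Step 1: I = C_rate * capacity = 5 * 7.66 = 38.3 A
Step 2: Q = I^2 * R = 38.3^2 * 0.0223 = 1466.9 * 0.0223 = 32.71 W

32.71 W


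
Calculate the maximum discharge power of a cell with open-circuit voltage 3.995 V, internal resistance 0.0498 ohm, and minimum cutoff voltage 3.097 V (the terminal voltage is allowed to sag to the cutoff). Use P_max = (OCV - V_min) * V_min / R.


dV = OCV - V_min = 0.898 V (so I_max = dV / R)
P_max = dV * V_min / R = 0.898 * 3.097 / 0.0498 = 55.85 W

55.85 W


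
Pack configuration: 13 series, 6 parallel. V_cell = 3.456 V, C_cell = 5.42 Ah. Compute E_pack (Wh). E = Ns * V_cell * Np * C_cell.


V_pack = 13 * 3.456 = 44.928 V
C_pack = 6 * 5.42 = 32.52 Ah
E = V_pack * C_pack = 44.928 * 32.52 = 1461 Wh

1461 Wh


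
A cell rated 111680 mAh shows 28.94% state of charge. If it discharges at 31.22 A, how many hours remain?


Convert: C_total = 111680 mAh = 111.68 Ah
Step 1: remaining = SOC/100 * C_total = 28.94/100 * 111.68 = 32.32 Ah
Step 2: t = remaining / I = 32.32 / 31.22 = 1.035 hr

1.035 hr


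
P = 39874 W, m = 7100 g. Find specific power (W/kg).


Convert: m = 7100 g = 7.1 kg
SP = P / m = 39874 / 7.1 = 5616 W/kg

5616 W/kg


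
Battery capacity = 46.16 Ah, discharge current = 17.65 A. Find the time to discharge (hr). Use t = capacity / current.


Runtime = 46.16 Ah / 17.65 A = 2.615 hr

2.615 hr


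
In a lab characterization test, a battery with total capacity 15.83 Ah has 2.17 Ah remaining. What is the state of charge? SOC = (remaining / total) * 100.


SOC% = 2.17 / 15.83 * 100 = 13.71%

13.71%


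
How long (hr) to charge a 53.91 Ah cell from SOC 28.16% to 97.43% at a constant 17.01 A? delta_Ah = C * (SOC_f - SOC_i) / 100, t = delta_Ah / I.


Step 1: dSOC = 97.43% - 28.16% = 69.27%
Step 2: delta_Ah = 53.91 * 69.27 / 100 = 37.343 Ah
Step 3: t = 37.343 / 17.01 = 2.195 hr

2.195 hr


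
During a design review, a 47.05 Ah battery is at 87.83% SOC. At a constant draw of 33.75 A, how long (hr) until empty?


Step 1: remaining = SOC/100 * C_total = 87.83/100 * 47.05 = 41.324 Ah
Step 2: t = remaining / I = 41.324 / 33.75 = 1.224 hr

1.224 hr


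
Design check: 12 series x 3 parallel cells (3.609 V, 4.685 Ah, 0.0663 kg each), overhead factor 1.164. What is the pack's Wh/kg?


Step 1: V_pack = 12 * 3.609 = 43.308 V
Step 2: C_pack = 3 * 4.685 = 14.055 Ah
Step 3: E_pack = V_pack * C_pack = 43.308 * 14.055 = 608.69 Wh
Step 4: m_pack = 12 * 3 * 0.0663 * 1.164 = 2.7782 kg
Step 5: ED = E_pack / m_pack = 608.69 / 2.7782 = 219.1 Wh/kg

219.1 Wh/kg


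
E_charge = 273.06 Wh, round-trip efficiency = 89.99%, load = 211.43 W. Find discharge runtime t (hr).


Step 1: E_discharge = eta/100 * E_charge = 89.99/100 * 273.06 = 245.73 Wh
Step 2: t = E_discharge / P = 245.73 / 211.43 = 1.162 hr

1.162 hr


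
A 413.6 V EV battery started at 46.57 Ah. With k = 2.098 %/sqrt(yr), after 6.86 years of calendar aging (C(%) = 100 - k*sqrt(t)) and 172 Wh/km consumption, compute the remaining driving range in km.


Step 1: capacity retention = 100 - 2.098 * sqrt(6.86) = 100 - 2.098 * 2.6192 = 94.505%
Step 2: C_now = 46.57 * 94.505/100 = 44.011 Ah
Step 3: E_pack = V * C_now = 413.6 * 44.011 = 18203 Wh
Step 4: range = E_pack / consumption = 18203 / 172 = 105.8 km

105.8 km


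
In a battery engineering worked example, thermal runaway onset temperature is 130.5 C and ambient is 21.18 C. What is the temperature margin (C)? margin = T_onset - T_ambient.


margin = T_onset - T_ambient = 130.5 - 21.18 = 109.32 C

109.32 C


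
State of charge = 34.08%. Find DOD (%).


DOD = 100 - SOC = 100 - 34.08 = 65.92%

65.92%


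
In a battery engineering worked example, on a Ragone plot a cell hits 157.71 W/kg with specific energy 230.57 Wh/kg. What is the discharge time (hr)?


t = E / P = 230.57 / 157.71 = 1.462 hr

1.462 hr


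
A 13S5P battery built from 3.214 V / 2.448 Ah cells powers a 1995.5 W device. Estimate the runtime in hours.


Step 1: E_pack = Ns * V_cell * Np * C_cell = 13 * 3.214 * 5 * 2.448 = 511.41 Wh
Step 2: t = E_pack / P = 511.41 / 1995.5 = 0.2563 hr

0.2563 hr


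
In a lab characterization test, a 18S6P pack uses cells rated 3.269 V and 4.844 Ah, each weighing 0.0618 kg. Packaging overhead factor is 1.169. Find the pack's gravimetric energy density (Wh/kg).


Step 1: V_pack = 18 * 3.269 = 58.842 V
Step 2: C_pack = 6 * 4.844 = 29.064 Ah
Step 3: E_pack = V_pack * C_pack = 58.842 * 29.064 = 1710.2 Wh
Step 4: m_pack = 18 * 6 * 0.0618 * 1.169 = 7.8024 kg
Step 5: ED = E_pack / m_pack = 1710.2 / 7.8024 = 219.2 Wh/kg

219.2 Wh/kg


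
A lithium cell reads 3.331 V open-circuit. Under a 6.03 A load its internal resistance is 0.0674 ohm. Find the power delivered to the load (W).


Step 1: V_terminal = OCV - I*R = 3.331 - 6.03 * 0.0674 = 2.9246 V
Step 2: P_out = V_terminal * I = 2.9246 * 6.03 = 17.64 W

17.64 W


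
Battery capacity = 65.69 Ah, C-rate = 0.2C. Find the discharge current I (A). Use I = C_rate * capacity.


I = C_rate * capacity = 0.2 * 65.69 = 13.138 A

13.138 A


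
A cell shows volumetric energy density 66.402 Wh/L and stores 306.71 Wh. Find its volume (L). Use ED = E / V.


V = E / ED = 306.71 / 66.402 = 4.619 L

4.619 L


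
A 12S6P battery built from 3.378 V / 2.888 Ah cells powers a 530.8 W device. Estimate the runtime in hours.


Step 1: E_pack = Ns * V_cell * Np * C_cell = 12 * 3.378 * 6 * 2.888 = 702.41 Wh
Step 2: t = E_pack / P = 702.41 / 530.8 = 1.323 hr

1.323 hr


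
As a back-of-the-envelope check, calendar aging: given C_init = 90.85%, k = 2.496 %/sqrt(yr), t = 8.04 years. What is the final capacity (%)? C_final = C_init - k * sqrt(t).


sqrt(t) = sqrt(8.04) = 2.8355
C_final = 90.85 - 2.496 * 2.8355 = 83.77%

83.77%


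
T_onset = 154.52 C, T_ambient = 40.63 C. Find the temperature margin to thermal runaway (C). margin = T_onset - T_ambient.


Safety margin = 154.52 C - 40.63 C = 113.89 C

113.89 C


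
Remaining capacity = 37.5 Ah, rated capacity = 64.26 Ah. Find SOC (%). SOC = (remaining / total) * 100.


SOC = (remaining / total) * 100 = (37.5 / 64.26) * 100 = 58.36%

58.36%


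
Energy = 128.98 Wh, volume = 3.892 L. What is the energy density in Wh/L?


Volumetric ED = 128.98 Wh / 3.892 L = 33.14 Wh/L

33.14 Wh/L


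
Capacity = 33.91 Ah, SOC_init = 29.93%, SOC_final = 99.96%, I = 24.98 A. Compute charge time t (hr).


Step 1: dSOC = 99.96% - 29.93% = 70.03%
Step 2: delta_Ah = 33.91 * 70.03 / 100 = 23.747 Ah
Step 3: t = 23.747 / 24.98 = 0.9506 hr

0.9506 hr


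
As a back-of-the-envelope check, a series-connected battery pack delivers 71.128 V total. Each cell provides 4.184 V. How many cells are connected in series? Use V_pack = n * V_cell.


Rearranging: n = V_pack / V_cell = 71.128 / 4.184 = 17 cells

17


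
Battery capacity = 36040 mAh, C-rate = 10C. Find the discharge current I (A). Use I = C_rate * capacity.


Convert: capacity = 36040 mAh = 36.04 Ah
At 10C: I = 10 * 36.04 Ah = 360.4 A

360.4 A


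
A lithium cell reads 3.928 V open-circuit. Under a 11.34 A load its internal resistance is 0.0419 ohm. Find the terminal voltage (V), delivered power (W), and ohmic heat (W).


Step 1: V_terminal = OCV - I*R = 3.928 - 11.34 * 0.0419 = 3.4529 V
Step 2: P_out = V_terminal * I = 3.4529 * 11.34 = 39.16 W
Step 3: Q = I^2 * R = 11.34^2 * 0.0419 = 5.388 W

V=3.4529 V, P=39.16 W, Q=5.388 W


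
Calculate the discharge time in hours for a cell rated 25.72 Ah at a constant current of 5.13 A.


t = capacity / current = 25.72 / 5.13 = 5.014 hr

5.014 hr


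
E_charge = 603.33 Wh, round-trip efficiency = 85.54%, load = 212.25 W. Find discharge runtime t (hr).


Step 1: E_discharge = eta/100 * E_charge = 85.54/100 * 603.33 = 516.09 Wh
Step 2: t = E_discharge / P = 516.09 / 212.25 = 2.432 hr

2.432 hr


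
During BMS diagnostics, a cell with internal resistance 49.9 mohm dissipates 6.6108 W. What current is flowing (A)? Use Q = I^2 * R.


Convert: R = 49.9 mohm = 0.0499 ohm
I = sqrt(Q / R) = sqrt(6.6108 / 0.0499) = sqrt(132.48) = 11.51 A

11.51 A


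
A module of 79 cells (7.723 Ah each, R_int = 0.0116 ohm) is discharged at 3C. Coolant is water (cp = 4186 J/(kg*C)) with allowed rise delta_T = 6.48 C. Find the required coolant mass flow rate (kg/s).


Step 1: I = 3 * 7.723 = 23.169 A
Step 2: Q_cell = I^2 * R = 23.169^2 * 0.0116 = 6.2269 W
Step 3: Q_total = 79 * 6.2269 = 491.93 W
Step 4: m_dot = Q_total / (cp * dT) = 491.93 / (4186 * 6.48) = 0.01814 kg/s

0.01814 kg/s


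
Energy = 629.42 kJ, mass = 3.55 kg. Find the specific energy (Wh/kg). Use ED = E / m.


Convert: E = 629.42 kJ = 174.84 Wh
ED = E / m = 174.84 / 3.55 = 49.25 Wh/kg

49.25 Wh/kg


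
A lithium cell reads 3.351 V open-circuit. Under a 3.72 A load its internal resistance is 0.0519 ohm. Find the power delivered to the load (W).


Step 1: V_terminal = OCV - I*R = 3.351 - 3.72 * 0.0519 = 3.1579 V
Step 2: P_out = V_terminal * I = 3.1579 * 3.72 = 11.75 W

11.75 W


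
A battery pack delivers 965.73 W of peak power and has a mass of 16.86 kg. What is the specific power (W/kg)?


Specific power = 965.73 W / 16.86 kg = 57.28 W/kg

57.28 W/kg


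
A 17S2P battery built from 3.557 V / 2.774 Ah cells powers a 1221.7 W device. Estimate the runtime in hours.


Step 1: E_pack = Ns * V_cell * Np * C_cell = 17 * 3.557 * 2 * 2.774 = 335.48 Wh
Step 2: t = E_pack / P = 335.48 / 1221.7 = 0.2746 hr

0.2746 hr


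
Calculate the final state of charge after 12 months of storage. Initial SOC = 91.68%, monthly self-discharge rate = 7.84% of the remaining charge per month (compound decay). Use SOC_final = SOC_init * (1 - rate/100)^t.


decay = (1 - 7.84/100)^12 = 0.37541
SOC_final = 91.68 * 0.37541 = 34.42%

34.42%


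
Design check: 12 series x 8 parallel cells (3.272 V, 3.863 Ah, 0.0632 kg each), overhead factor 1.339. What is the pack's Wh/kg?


Step 1: V_pack = 12 * 3.272 = 39.264 V
Step 2: C_pack = 8 * 3.863 = 30.904 Ah
Step 3: E_pack = V_pack * C_pack = 39.264 * 30.904 = 1213.4 Wh
Step 4: m_pack = 12 * 8 * 0.0632 * 1.339 = 8.124 kg
Step 5: ED = E_pack / m_pack = 1213.4 / 8.124 = 149.4 Wh/kg

149.4 Wh/kg


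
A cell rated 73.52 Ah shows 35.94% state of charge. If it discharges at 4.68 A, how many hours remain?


Step 1: remaining = SOC/100 * C_total = 35.94/100 * 73.52 = 26.423 Ah
Step 2: t = remaining / I = 26.423 / 4.68 = 5.646 hr

5.646 hr


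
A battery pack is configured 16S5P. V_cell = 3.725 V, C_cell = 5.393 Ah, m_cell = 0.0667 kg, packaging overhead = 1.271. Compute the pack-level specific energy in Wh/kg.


Step 1: V_pack = 16 * 3.725 = 59.6 V
Step 2: C_pack = 5 * 5.393 = 26.965 Ah
Step 3: E_pack = V_pack * C_pack = 59.6 * 26.965 = 1607.1 Wh
Step 4: m_pack = 16 * 5 * 0.0667 * 1.271 = 6.7821 kg
Step 5: ED = E_pack / m_pack = 1607.1 / 6.7821 = 237.0 Wh/kg

237.0 Wh/kg


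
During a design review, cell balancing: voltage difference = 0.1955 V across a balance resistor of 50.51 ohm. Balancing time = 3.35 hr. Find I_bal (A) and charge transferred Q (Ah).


First, Ohm's law: I_bal = 0.1955 V / 50.51 ohm = 0.0038705 A
Then Q = I * t = 0.0038705 A * 3.35 hr = 0.01297 Ah

I=0.0038705 A, Q=0.01297 Ah


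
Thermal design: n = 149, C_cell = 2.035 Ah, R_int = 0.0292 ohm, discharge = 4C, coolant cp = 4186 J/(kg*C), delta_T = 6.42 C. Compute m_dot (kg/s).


Step 1: I = 4 * 2.035 = 8.14 A
Step 2: Q_cell = I^2 * R = 8.14^2 * 0.0292 = 1.9348 W
Step 3: Q_total = 149 * 1.9348 = 288.29 W
Step 4: m_dot = Q_total / (cp * dT) = 288.29 / (4186 * 6.42) = 0.01073 kg/s

0.01073 kg/s


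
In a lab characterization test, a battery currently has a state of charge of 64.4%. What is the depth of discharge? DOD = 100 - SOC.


Complement of SOC: DOD = 100% - 64.4% = 35.6%

35.6%


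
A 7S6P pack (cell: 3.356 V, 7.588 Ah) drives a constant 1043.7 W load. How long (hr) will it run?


Step 1: E_pack = Ns * V_cell * Np * C_cell = 7 * 3.356 * 6 * 7.588 = 1069.5 Wh
Step 2: t = E_pack / P = 1069.5 / 1043.7 = 1.025 hr

1.025 hr


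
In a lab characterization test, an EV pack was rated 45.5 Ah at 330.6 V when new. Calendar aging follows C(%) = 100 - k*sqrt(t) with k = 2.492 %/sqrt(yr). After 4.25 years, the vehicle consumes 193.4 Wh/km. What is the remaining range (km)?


Step 1: capacity retention = 100 - 2.492 * sqrt(4.25) = 100 - 2.492 * 2.0616 = 94.862%
Step 2: C_now = 45.5 * 94.862/100 = 43.162 Ah
Step 3: E_pack = V * C_now = 330.6 * 43.162 = 14269 Wh
Step 4: range = E_pack / consumption = 14269 / 193.4 = 73.78 km

73.78 km


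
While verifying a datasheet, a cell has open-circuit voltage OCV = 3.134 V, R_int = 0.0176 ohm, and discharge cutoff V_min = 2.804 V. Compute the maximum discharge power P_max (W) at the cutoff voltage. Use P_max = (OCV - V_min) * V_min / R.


dV = OCV - V_min = 0.33 V (so I_max = dV / R)
P_max = dV * V_min / R = 0.33 * 2.804 / 0.0176 = 52.58 W

52.58 W


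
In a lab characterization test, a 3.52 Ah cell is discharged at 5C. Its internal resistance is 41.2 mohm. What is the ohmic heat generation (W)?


Convert: R = 41.2 mohm = 0.0412 ohm
Step 1: I = C_rate * capacity = 5 * 3.52 = 17.6 A
Step 2: Q = I^2 * R = 17.6^2 * 0.0412 = 309.76 * 0.0412 = 12.76 W

12.76 W


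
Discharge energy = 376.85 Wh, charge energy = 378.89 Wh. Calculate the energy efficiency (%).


eta_e = E_dis / E_chg * 100 = 376.85 / 378.89 * 100 = 99.46%

99.46%


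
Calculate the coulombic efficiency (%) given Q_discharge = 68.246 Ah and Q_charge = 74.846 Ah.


eta_c = Q_dis / Q_chg * 100 = 68.246 / 74.846 * 100 = 91.18%

91.18%


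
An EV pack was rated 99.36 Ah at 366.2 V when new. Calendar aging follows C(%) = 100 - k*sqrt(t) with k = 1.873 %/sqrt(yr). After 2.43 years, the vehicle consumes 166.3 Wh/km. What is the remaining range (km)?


Step 1: capacity retention = 100 - 1.873 * sqrt(2.43) = 100 - 1.873 * 1.5588 = 97.08%
Step 2: C_now = 99.36 * 97.08/100 = 96.459 Ah
Step 3: E_pack = V * C_now = 366.2 * 96.459 = 35323 Wh
Step 4: range = E_pack / consumption = 35323 / 166.3 = 212.4 km

212.4 km


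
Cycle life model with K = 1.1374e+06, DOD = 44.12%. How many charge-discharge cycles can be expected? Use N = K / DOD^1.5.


Step 1: DOD^1.5 = 44.12^1.5 = 293.06
Step 2: N = 1.1374e+06 / 293.06 = 3881 cycles

3881 cycles


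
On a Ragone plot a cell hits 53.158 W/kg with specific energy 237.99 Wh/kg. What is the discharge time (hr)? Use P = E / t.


t = E / P = 237.99 / 53.158 = 4.477 hr

4.477 hr


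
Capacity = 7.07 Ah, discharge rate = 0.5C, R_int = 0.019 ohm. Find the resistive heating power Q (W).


Step 1: I = C_rate * capacity = 0.5 * 7.07 = 3.535 A
Step 2: Q = I^2 * R = 3.535^2 * 0.019 = 12.496 * 0.019 = 0.2374 W

0.2374 W


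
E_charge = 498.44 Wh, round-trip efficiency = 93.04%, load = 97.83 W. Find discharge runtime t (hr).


Step 1: E_discharge = eta/100 * E_charge = 93.04/100 * 498.44 = 463.75 Wh
Step 2: t = E_discharge / P = 463.75 / 97.83 = 4.740 hr

4.740 hr


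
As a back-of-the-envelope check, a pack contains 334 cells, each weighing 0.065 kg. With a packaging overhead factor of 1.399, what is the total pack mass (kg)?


m_pack = n * m_cell * overhead = 334 * 0.065 * 1.399 = 30.37 kg

30.37 kg


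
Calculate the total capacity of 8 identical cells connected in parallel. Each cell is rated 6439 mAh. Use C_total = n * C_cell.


Convert: C_cell = 6439 mAh = 6.439 Ah
C_total = 8 * 6.439 = 51.512 Ah

51.512 Ah


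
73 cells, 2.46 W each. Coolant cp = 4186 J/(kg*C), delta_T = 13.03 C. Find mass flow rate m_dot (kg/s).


Q_total = 73 * 2.46 = 179.58 W
m_dot = Q_total / (cp * dT) = 179.58 / (4186 * 13.03) = 0.003292 kg/s

0.003292 kg/s


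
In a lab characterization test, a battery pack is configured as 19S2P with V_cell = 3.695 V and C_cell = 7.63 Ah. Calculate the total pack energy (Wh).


V_pack = 19 * 3.695 = 70.205 V
C_pack = 2 * 7.63 = 15.26 Ah
E = V_pack * C_pack = 70.205 * 15.26 = 1071 Wh

1071 Wh


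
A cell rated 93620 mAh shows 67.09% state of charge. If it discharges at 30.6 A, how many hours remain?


Convert: C_total = 93620 mAh = 93.62 Ah
Step 1: remaining = SOC/100 * C_total = 67.09/100 * 93.62 = 62.81 Ah
Step 2: t = remaining / I = 62.81 / 30.6 = 2.053 hr

2.053 hr


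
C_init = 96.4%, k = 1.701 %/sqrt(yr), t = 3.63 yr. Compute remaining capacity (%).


Step 1: sqrt(3.63 yr) = 1.9053
Step 2: drop = 1.701 * 1.9053 = 3.2409
Step 3: C_final = 96.4 - 3.2409 = 93.16%

93.16%


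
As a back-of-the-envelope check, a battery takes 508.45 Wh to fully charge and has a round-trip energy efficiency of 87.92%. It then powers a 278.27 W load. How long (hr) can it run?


Step 1: E_discharge = eta/100 * E_charge = 87.92/100 * 508.45 = 447.03 Wh
Step 2: t = E_discharge / P = 447.03 / 278.27 = 1.606 hr

1.606 hr


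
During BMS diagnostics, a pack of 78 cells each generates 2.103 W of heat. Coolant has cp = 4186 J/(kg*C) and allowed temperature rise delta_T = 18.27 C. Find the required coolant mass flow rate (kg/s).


Q_total = 78 * 2.103 = 164.03 W
m_dot = Q_total / (cp * dT) = 164.03 / (4186 * 18.27) = 0.002145 kg/s

0.002145 kg/s


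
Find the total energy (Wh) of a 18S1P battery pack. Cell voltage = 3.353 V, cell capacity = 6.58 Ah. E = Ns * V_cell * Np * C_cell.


E = Ns * Vcell * Np * Ccell = 18 * 3.353 * 1 * 6.58 = 397.1 Wh

397.1 Wh


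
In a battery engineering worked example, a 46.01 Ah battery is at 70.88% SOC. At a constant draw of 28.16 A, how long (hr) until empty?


Step 1: remaining = SOC/100 * C_total = 70.88/100 * 46.01 = 32.612 Ah
Step 2: t = remaining / I = 32.612 / 28.16 = 1.158 hr

1.158 hr


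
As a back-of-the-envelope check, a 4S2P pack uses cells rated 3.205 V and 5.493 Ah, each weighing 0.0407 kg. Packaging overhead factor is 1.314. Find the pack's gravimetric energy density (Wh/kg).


Step 1: V_pack = 4 * 3.205 = 12.82 V
Step 2: C_pack = 2 * 5.493 = 10.986 Ah
Step 3: E_pack = V_pack * C_pack = 12.82 * 10.986 = 140.84 Wh
Step 4: m_pack = 4 * 2 * 0.0407 * 1.314 = 0.42784 kg
Step 5: ED = E_pack / m_pack = 140.84 / 0.42784 = 329.2 Wh/kg

329.2 Wh/kg


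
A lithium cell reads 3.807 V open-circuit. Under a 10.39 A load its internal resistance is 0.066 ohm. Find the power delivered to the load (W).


Step 1: V_terminal = OCV - I*R = 3.807 - 10.39 * 0.066 = 3.1213 V
Step 2: P_out = V_terminal * I = 3.1213 * 10.39 = 32.43 W

32.43 W


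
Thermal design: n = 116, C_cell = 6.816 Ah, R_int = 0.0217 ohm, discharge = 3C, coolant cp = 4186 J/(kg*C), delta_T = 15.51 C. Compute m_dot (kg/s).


Step 1: I = 3 * 6.816 = 20.448 A
Step 2: Q_cell = I^2 * R = 20.448^2 * 0.0217 = 9.0732 W
Step 3: Q_total = 116 * 9.0732 = 1052.5 W
Step 4: m_dot = Q_total / (cp * dT) = 1052.5 / (4186 * 15.51) = 0.01621 kg/s

0.01621 kg/s


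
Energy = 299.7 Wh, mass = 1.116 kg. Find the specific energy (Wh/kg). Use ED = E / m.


ED = E / m = 299.7 / 1.116 = 268.5 Wh/kg

268.5 Wh/kg


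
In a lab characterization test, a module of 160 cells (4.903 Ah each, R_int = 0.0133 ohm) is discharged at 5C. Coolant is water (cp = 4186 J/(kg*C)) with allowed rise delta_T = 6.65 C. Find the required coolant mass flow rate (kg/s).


Step 1: I = 5 * 4.903 = 24.515 A
Step 2: Q_cell = I^2 * R = 24.515^2 * 0.0133 = 7.9931 W
Step 3: Q_total = 160 * 7.9931 = 1278.9 W
Step 4: m_dot = Q_total / (cp * dT) = 1278.9 / (4186 * 6.65) = 0.04594 kg/s

0.04594 kg/s


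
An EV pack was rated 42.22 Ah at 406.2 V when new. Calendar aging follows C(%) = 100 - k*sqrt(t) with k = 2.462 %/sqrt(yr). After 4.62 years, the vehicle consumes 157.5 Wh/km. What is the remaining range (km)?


Step 1: capacity retention = 100 - 2.462 * sqrt(4.62) = 100 - 2.462 * 2.1494 = 94.708%
Step 2: C_now = 42.22 * 94.708/100 = 39.986 Ah
Step 3: E_pack = V * C_now = 406.2 * 39.986 = 16242 Wh
Step 4: range = E_pack / consumption = 16242 / 157.5 = 103.1 km

103.1 km


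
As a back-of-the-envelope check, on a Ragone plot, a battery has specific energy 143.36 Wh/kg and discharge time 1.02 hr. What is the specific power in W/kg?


Specific power = 143.36 Wh/kg / 1.02 hr = 140.5 W/kg

140.5 W/kg


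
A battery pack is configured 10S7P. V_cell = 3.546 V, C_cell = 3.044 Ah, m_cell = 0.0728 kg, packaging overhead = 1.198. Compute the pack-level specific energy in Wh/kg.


Step 1: V_pack = 10 * 3.546 = 35.46 V
Step 2: C_pack = 7 * 3.044 = 21.308 Ah
Step 3: E_pack = V_pack * C_pack = 35.46 * 21.308 = 755.58 Wh
Step 4: m_pack = 10 * 7 * 0.0728 * 1.198 = 6.105 kg
Step 5: ED = E_pack / m_pack = 755.58 / 6.105 = 123.8 Wh/kg

123.8 Wh/kg


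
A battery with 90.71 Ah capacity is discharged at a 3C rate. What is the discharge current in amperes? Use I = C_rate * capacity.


I = C_rate * capacity = 3 * 90.71 = 272.13 A

272.13 A


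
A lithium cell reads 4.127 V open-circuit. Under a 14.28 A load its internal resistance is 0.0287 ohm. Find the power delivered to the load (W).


Step 1: V_terminal = OCV - I*R = 4.127 - 14.28 * 0.0287 = 3.7172 V
Step 2: P_out = V_terminal * I = 3.7172 * 14.28 = 53.08 W

53.08 W


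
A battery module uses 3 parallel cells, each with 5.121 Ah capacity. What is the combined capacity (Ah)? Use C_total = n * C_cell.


C_total = 3 * 5.121 = 15.363 Ah

15.363 Ah


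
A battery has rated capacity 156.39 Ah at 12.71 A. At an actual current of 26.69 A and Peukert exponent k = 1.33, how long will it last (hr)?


t_rated = C / I_rated = 156.39 / 12.71 = 12.304 hr
(I_rated/I)^k = (0.47621)^1.33 = 0.3728
t = t_rated * (I_rated/I)^k = 12.304 * 0.3728 = 4.587 hr

4.587 hr


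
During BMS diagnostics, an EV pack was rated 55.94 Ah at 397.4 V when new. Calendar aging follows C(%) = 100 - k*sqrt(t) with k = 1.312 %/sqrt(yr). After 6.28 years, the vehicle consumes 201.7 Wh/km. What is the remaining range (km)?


Step 1: capacity retention = 100 - 1.312 * sqrt(6.28) = 100 - 1.312 * 2.506 = 96.712%
Step 2: C_now = 55.94 * 96.712/100 = 54.101 Ah
Step 3: E_pack = V * C_now = 397.4 * 54.101 = 21500 Wh
Step 4: range = E_pack / consumption = 21500 / 201.7 = 106.6 km

106.6 km


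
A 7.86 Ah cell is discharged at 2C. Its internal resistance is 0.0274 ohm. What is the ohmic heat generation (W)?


Step 1: I = C_rate * capacity = 2 * 7.86 = 15.72 A
Step 2: Q = I^2 * R = 15.72^2 * 0.0274 = 247.12 * 0.0274 = 6.771 W

6.771 W


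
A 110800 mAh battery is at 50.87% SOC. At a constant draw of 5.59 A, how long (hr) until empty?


Convert: C_total = 110800 mAh = 110.8 Ah
Step 1: remaining = SOC/100 * C_total = 50.87/100 * 110.8 = 56.364 Ah
Step 2: t = remaining / I = 56.364 / 5.59 = 10.08 hr

10.08 hr
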